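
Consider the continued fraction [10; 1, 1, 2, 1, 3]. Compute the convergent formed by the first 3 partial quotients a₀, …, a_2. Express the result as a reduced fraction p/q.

Build up convergents one term at a time:
a_0 = 10: 10/1
a_1 = 1: 11/1
a_2 = 1: 21/2

21/2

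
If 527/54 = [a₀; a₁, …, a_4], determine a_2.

Run the Euclidean algorithm, recording each quotient:
⌊527/54⌋ = 9, remainder 41
⌊54/41⌋ = 1, remainder 13
⌊41/13⌋ = 3, remainder 2

3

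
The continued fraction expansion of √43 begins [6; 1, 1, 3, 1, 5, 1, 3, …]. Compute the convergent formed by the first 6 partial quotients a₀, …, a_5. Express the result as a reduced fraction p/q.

341/52

Start with 5.
1 + 1/(5/1) = 1 + 1/5 = 6/5
3 + 1/(6/5) = 3 + 5/6 = 23/6
1 + 1/(23/6) = 1 + 6/23 = 29/23
1 + 1/(29/23) = 1 + 23/29 = 52/29
6 + 1/(52/29) = 6 + 29/52 = 341/52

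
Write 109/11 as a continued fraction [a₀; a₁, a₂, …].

Run the Euclidean algorithm, recording each quotient:
109 = 9·11 + 10, so a_0 = 9
11 = 1·10 + 1, so a_1 = 1
10 = 10·1 + 0, so a_2 = 10

[9; 1, 10]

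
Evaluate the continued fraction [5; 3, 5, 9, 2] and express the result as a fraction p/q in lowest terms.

1647/310

Start with 2.
9 + 1/(2/1) = 9 + 1/2 = 19/2
5 + 1/(19/2) = 5 + 2/19 = 97/19
3 + 1/(97/19) = 3 + 19/97 = 310/97
5 + 1/(310/97) = 5 + 97/310 = 1647/310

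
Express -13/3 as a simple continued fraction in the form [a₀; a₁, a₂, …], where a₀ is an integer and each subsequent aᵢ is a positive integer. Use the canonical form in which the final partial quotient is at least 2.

Repeatedly divide and take the remainder:
⌊-13/3⌋ = -5, remainder 2
⌊3/2⌋ = 1, remainder 1
⌊2/1⌋ = 2, remainder 0

[-5; 1, 2]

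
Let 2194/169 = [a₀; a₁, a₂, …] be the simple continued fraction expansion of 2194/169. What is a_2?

55

⌊2194/169⌋ = 12, remainder 166
⌊169/166⌋ = 1, remainder 3
⌊166/3⌋ = 55, remainder 1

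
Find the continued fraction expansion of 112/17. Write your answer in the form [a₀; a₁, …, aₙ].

112 ÷ 17 → quotient 6, remainder 10
17 ÷ 10 → quotient 1, remainder 7
10 ÷ 7 → quotient 1, remainder 3
7 ÷ 3 → quotient 2, remainder 1
3 ÷ 1 → quotient 3, remainder 0

[6; 1, 1, 2, 3]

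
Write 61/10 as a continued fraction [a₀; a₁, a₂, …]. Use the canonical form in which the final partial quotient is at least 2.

61 ÷ 10 → quotient 6, remainder 1
10 ÷ 1 → quotient 10, remainder 0

[6; 10]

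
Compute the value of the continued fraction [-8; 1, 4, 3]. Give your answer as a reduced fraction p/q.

Work from the innermost term outward:
Start with 3.
4 + 1/(3/1) = 4 + 1/3 = 13/3
1 + 1/(13/3) = 1 + 3/13 = 16/13
-8 + 1/(16/13) = -8 + 13/16 = -115/16

-115/16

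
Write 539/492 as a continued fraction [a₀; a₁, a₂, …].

[1; 10, 2, 7, 3]

539 = 1·492 + 47, so a_0 = 1
492 = 10·47 + 22, so a_1 = 10
47 = 2·22 + 3, so a_2 = 2
22 = 7·3 + 1, so a_3 = 7
3 = 3·1 + 0, so a_4 = 3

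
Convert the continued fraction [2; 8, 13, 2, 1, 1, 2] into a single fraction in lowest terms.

2984/1405

Collapse the nested fraction from the inside out:
Start with 2.
1 + 1/(2/1) = 1 + 1/2 = 3/2
1 + 1/(3/2) = 1 + 2/3 = 5/3
2 + 1/(5/3) = 2 + 3/5 = 13/5
13 + 1/(13/5) = 13 + 5/13 = 174/13
8 + 1/(174/13) = 8 + 13/174 = 1405/174
2 + 1/(1405/174) = 2 + 174/1405 = 2984/1405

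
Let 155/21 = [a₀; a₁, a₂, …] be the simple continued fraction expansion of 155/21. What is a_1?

2

Repeatedly divide and take the remainder:
⌊155/21⌋ = 7, remainder 8
⌊21/8⌋ = 2, remainder 5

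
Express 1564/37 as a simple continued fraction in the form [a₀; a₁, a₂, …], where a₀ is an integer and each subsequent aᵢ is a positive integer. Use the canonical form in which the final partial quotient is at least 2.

⌊1564/37⌋ = 42, remainder 10
⌊37/10⌋ = 3, remainder 7
⌊10/7⌋ = 1, remainder 3
⌊7/3⌋ = 2, remainder 1
⌊3/1⌋ = 3, remainder 0

[42; 3, 1, 2, 3]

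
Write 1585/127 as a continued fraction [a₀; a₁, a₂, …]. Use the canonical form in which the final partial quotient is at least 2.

⌊1585/127⌋ = 12, remainder 61
⌊127/61⌋ = 2, remainder 5
⌊61/5⌋ = 12, remainder 1
⌊5/1⌋ = 5, remainder 0

[12; 2, 12, 5]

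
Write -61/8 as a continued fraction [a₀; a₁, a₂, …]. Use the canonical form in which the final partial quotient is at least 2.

⌊-61/8⌋ = -8, remainder 3
⌊8/3⌋ = 2, remainder 2
⌊3/2⌋ = 1, remainder 1
⌊2/1⌋ = 2, remainder 0

[-8; 2, 1, 2]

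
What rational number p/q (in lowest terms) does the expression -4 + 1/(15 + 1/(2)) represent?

Start with 2.
15 + 1/(2/1) = 15 + 1/2 = 31/2
-4 + 1/(31/2) = -4 + 2/31 = -122/31

-122/31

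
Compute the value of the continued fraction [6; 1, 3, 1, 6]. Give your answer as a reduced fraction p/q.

231/34

Starting at the tail and folding back:
Start with 6.
1 + 1/(6/1) = 1 + 1/6 = 7/6
3 + 1/(7/6) = 3 + 6/7 = 27/7
1 + 1/(27/7) = 1 + 7/27 = 34/27
6 + 1/(34/27) = 6 + 27/34 = 231/34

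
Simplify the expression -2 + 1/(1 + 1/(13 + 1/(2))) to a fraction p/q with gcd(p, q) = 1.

Work from the innermost term outward:
Start with 2.
13 + 1/(2/1) = 13 + 1/2 = 27/2
1 + 1/(27/2) = 1 + 2/27 = 29/27
-2 + 1/(29/27) = -2 + 27/29 = -31/29

-31/29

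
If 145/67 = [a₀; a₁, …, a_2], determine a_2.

11

Repeatedly divide and take the remainder:
⌊145/67⌋ = 2, remainder 11
⌊67/11⌋ = 6, remainder 1
⌊11/1⌋ = 11, remainder 0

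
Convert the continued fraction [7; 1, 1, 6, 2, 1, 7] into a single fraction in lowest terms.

2374/315

Start with 7.
1 + 1/(7/1) = 1 + 1/7 = 8/7
2 + 1/(8/7) = 2 + 7/8 = 23/8
6 + 1/(23/8) = 6 + 8/23 = 146/23
1 + 1/(146/23) = 1 + 23/146 = 169/146
1 + 1/(169/146) = 1 + 146/169 = 315/169
7 + 1/(315/169) = 7 + 169/315 = 2374/315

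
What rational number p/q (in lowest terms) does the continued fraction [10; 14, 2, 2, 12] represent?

a_0 = 10: 10/1
a_1 = 14: 141/14
a_2 = 2: 292/29
a_3 = 2: 725/72
a_4 = 12: 8992/893

8992/893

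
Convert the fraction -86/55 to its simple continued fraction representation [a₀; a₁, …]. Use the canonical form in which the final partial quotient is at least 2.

[-2; 2, 3, 2, 3]

Repeatedly divide and take the remainder:
⌊-86/55⌋ = -2, remainder 24
⌊55/24⌋ = 2, remainder 7
⌊24/7⌋ = 3, remainder 3
⌊7/3⌋ = 2, remainder 1
⌊3/1⌋ = 3, remainder 0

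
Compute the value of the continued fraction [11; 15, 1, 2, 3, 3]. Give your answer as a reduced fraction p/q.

5731/518

Start with 3.
3 + 1/(3/1) = 3 + 1/3 = 10/3
2 + 1/(10/3) = 2 + 3/10 = 23/10
1 + 1/(23/10) = 1 + 10/23 = 33/23
15 + 1/(33/23) = 15 + 23/33 = 518/33
11 + 1/(518/33) = 11 + 33/518 = 5731/518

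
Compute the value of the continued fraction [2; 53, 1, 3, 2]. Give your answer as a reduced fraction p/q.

977/484

Work from the innermost term outward:
Start with 2.
3 + 1/(2/1) = 3 + 1/2 = 7/2
1 + 1/(7/2) = 1 + 2/7 = 9/7
53 + 1/(9/7) = 53 + 7/9 = 484/9
2 + 1/(484/9) = 2 + 9/484 = 977/484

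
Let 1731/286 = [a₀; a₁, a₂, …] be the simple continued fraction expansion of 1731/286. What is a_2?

Run the Euclidean algorithm, recording each quotient:
1731 ÷ 286 → quotient 6, remainder 15
286 ÷ 15 → quotient 19, remainder 1
15 ÷ 1 → quotient 15, remainder 0

15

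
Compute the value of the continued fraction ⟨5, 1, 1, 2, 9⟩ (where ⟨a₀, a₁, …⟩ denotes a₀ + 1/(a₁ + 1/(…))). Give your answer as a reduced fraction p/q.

263/47

a_0 = 5: 5/1
a_1 = 1: 6/1
a_2 = 1: 11/2
a_3 = 2: 28/5
a_4 = 9: 263/47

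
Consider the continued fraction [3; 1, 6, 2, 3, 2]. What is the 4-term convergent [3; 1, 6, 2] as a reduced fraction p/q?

a_0 = 3: 3/1
a_1 = 1: 4/1
a_2 = 6: 27/7
a_3 = 2: 58/15

58/15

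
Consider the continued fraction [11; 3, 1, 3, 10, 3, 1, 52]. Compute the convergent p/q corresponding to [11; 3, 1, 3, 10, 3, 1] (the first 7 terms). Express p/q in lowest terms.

7109/631

Start with 1.
3 + 1/(1/1) = 3 + 1/1 = 4/1
10 + 1/(4/1) = 10 + 1/4 = 41/4
3 + 1/(41/4) = 3 + 4/41 = 127/41
1 + 1/(127/41) = 1 + 41/127 = 168/127
3 + 1/(168/127) = 3 + 127/168 = 631/168
11 + 1/(631/168) = 11 + 168/631 = 7109/631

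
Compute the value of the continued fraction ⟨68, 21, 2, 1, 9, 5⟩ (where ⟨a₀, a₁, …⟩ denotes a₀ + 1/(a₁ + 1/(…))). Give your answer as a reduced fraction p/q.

214960/3159

Collapse the nested fraction from the inside out:
Start with 5.
9 + 1/(5/1) = 9 + 1/5 = 46/5
1 + 1/(46/5) = 1 + 5/46 = 51/46
2 + 1/(51/46) = 2 + 46/51 = 148/51
21 + 1/(148/51) = 21 + 51/148 = 3159/148
68 + 1/(3159/148) = 68 + 148/3159 = 214960/3159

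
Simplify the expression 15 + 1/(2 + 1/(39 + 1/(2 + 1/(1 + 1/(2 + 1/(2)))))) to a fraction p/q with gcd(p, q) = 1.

23473/1515

Work from the innermost term outward:
Start with 2.
2 + 1/(2/1) = 2 + 1/2 = 5/2
1 + 1/(5/2) = 1 + 2/5 = 7/5
2 + 1/(7/5) = 2 + 5/7 = 19/7
39 + 1/(19/7) = 39 + 7/19 = 748/19
2 + 1/(748/19) = 2 + 19/748 = 1515/748
15 + 1/(1515/748) = 15 + 748/1515 = 23473/1515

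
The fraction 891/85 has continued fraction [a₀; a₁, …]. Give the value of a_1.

2

Run the Euclidean algorithm, recording each quotient:
891 ÷ 85 → quotient 10, remainder 41
85 ÷ 41 → quotient 2, remainder 3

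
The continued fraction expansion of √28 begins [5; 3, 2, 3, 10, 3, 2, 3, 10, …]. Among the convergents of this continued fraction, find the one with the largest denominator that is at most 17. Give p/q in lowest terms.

37/7

a_0 = 5: 5/1  (≤ bound)
a_1 = 3: 16/3  (≤ bound)
a_2 = 2: 37/7  (≤ bound)
a_3 = 3: 127/24  (> 17, stop)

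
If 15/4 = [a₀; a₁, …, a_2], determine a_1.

1

15 ÷ 4 → quotient 3, remainder 3
4 ÷ 3 → quotient 1, remainder 1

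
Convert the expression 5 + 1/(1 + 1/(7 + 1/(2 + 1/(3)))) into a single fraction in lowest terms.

a_0 = 5: 5/1
a_1 = 1: 6/1
a_2 = 7: 47/8
a_3 = 2: 100/17
a_4 = 3: 347/59

347/59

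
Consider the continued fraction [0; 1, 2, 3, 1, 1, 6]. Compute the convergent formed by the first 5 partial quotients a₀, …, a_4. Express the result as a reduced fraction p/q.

a_0 = 0: 0/1
a_1 = 1: 1/1
a_2 = 2: 2/3
a_3 = 3: 7/10
a_4 = 1: 9/13

9/13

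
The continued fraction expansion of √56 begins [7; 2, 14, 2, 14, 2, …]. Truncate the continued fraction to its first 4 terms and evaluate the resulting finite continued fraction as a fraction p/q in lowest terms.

449/60

a_0 = 7: 7/1
a_1 = 2: 15/2
a_2 = 14: 217/29
a_3 = 2: 449/60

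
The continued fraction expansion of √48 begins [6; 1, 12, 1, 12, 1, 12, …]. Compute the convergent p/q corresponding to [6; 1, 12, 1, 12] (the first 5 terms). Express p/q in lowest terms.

Compute successive convergents:
a_0 = 6: 6/1
a_1 = 1: 7/1
a_2 = 12: 90/13
a_3 = 1: 97/14
a_4 = 12: 1254/181

1254/181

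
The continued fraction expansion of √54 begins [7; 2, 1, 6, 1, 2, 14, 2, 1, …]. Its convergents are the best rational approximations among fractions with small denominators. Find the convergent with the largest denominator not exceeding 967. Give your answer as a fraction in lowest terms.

6959/947

List convergents until the denominator exceeds the bound:
a_0 = 7: 7/1  (≤ bound)
a_1 = 2: 15/2  (≤ bound)
a_2 = 1: 22/3  (≤ bound)
a_3 = 6: 147/20  (≤ bound)
a_4 = 1: 169/23  (≤ bound)
a_5 = 2: 485/66  (≤ bound)
a_6 = 14: 6959/947  (≤ bound)
a_7 = 2: 14403/1960  (> 967, stop)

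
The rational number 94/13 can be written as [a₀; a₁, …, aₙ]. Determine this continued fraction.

[7; 4, 3]

⌊94/13⌋ = 7, remainder 3
⌊13/3⌋ = 4, remainder 1
⌊3/1⌋ = 3, remainder 0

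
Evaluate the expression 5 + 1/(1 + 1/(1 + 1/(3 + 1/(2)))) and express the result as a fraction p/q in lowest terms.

a_0 = 5: 5/1
a_1 = 1: 6/1
a_2 = 1: 11/2
a_3 = 3: 39/7
a_4 = 2: 89/16

89/16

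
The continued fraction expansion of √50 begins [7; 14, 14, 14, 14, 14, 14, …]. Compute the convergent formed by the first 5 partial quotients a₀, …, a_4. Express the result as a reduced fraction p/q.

275807/39005

Start with 14.
14 + 1/(14/1) = 14 + 1/14 = 197/14
14 + 1/(197/14) = 14 + 14/197 = 2772/197
14 + 1/(2772/197) = 14 + 197/2772 = 39005/2772
7 + 1/(39005/2772) = 7 + 2772/39005 = 275807/39005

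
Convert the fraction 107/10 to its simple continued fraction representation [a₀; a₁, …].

[10; 1, 2, 3]

107 = 10·10 + 7, so a_0 = 10
10 = 1·7 + 3, so a_1 = 1
7 = 2·3 + 1, so a_2 = 2
3 = 3·1 + 0, so a_3 = 3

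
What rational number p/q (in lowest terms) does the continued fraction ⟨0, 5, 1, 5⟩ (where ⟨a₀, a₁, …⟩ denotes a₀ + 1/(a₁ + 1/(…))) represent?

Build up convergents one term at a time:
a_0 = 0: 0/1
a_1 = 5: 1/5
a_2 = 1: 1/6
a_3 = 5: 6/35

6/35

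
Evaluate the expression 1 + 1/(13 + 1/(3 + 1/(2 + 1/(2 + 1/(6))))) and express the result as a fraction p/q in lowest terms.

Starting at the tail and folding back:
Start with 6.
2 + 1/(6/1) = 2 + 1/6 = 13/6
2 + 1/(13/6) = 2 + 6/13 = 32/13
3 + 1/(32/13) = 3 + 13/32 = 109/32
13 + 1/(109/32) = 13 + 32/109 = 1449/109
1 + 1/(1449/109) = 1 + 109/1449 = 1558/1449

1558/1449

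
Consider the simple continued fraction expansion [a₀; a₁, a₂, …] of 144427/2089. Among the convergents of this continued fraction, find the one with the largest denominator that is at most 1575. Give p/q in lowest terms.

11615/168

a_0 = 69: 69/1  (≤ bound)
a_1 = 7: 484/7  (≤ bound)
a_2 = 3: 1521/22  (≤ bound)
a_3 = 3: 5047/73  (≤ bound)
a_4 = 2: 11615/168  (≤ bound)
a_5 = 12: 144427/2089  (> 1575, stop)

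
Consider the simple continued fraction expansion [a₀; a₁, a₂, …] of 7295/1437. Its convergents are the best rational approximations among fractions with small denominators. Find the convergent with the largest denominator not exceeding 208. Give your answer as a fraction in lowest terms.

995/196

List convergents until the denominator exceeds the bound:
a_0 = 5: 5/1  (≤ bound)
a_1 = 13: 66/13  (≤ bound)
a_2 = 15: 995/196  (≤ bound)
a_3 = 1: 1061/209  (> 208, stop)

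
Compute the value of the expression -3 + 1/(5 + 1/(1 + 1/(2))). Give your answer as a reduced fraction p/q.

Build up convergents one term at a time:
a_0 = -3: -3/1
a_1 = 5: -14/5
a_2 = 1: -17/6
a_3 = 2: -48/17

-48/17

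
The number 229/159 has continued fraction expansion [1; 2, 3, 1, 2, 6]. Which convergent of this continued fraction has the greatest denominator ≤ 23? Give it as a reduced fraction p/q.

13/9

List convergents until the denominator exceeds the bound:
a_0 = 1: 1/1  (≤ bound)
a_1 = 2: 3/2  (≤ bound)
a_2 = 3: 10/7  (≤ bound)
a_3 = 1: 13/9  (≤ bound)
a_4 = 2: 36/25  (> 23, stop)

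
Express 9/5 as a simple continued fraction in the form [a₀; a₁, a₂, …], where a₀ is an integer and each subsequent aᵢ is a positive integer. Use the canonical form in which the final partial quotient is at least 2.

Run the Euclidean algorithm, recording each quotient:
⌊9/5⌋ = 1, remainder 4
⌊5/4⌋ = 1, remainder 1
⌊4/1⌋ = 4, remainder 0

[1; 1, 4]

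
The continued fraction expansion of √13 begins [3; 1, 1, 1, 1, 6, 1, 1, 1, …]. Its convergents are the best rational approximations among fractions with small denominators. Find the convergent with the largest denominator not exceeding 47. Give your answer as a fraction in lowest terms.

137/38

a_0 = 3: 3/1  (≤ bound)
a_1 = 1: 4/1  (≤ bound)
a_2 = 1: 7/2  (≤ bound)
a_3 = 1: 11/3  (≤ bound)
a_4 = 1: 18/5  (≤ bound)
a_5 = 6: 119/33  (≤ bound)
a_6 = 1: 137/38  (≤ bound)
a_7 = 1: 256/71  (> 47, stop)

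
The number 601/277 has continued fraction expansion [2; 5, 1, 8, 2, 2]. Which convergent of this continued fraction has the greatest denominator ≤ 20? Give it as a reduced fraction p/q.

List convergents until the denominator exceeds the bound:
a_0 = 2: 2/1  (≤ bound)
a_1 = 5: 11/5  (≤ bound)
a_2 = 1: 13/6  (≤ bound)
a_3 = 8: 115/53  (> 20, stop)

13/6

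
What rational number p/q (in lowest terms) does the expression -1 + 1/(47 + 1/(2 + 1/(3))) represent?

Collapse the nested fraction from the inside out:
Start with 3.
2 + 1/(3/1) = 2 + 1/3 = 7/3
47 + 1/(7/3) = 47 + 3/7 = 332/7
-1 + 1/(332/7) = -1 + 7/332 = -325/332

-325/332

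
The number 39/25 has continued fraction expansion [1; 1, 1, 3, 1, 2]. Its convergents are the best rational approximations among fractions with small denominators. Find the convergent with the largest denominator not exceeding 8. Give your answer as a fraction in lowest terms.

a_0 = 1: 1/1  (≤ bound)
a_1 = 1: 2/1  (≤ bound)
a_2 = 1: 3/2  (≤ bound)
a_3 = 3: 11/7  (≤ bound)
a_4 = 1: 14/9  (> 8, stop)

11/7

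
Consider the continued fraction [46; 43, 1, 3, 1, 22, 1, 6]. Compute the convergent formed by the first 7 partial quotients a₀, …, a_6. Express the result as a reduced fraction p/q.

Use the convergent recurrence hₖ = aₖ·hₖ₋₁ + hₖ₋₂ (and likewise for the denominators kₖ):
a_0 = 46: 46/1
a_1 = 43: 1979/43
a_2 = 1: 2025/44
a_3 = 3: 8054/175
a_4 = 1: 10079/219
a_5 = 22: 229792/4993
a_6 = 1: 239871/5212

239871/5212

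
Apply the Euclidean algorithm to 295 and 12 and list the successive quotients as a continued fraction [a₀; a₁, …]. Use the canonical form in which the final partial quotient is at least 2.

[24; 1, 1, 2, 2]

⌊295/12⌋ = 24, remainder 7
⌊12/7⌋ = 1, remainder 5
⌊7/5⌋ = 1, remainder 2
⌊5/2⌋ = 2, remainder 1
⌊2/1⌋ = 2, remainder 0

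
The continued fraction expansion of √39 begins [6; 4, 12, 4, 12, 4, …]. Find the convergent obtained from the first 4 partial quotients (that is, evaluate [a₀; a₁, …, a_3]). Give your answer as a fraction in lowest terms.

Build up convergents one term at a time:
a_0 = 6: 6/1
a_1 = 4: 25/4
a_2 = 12: 306/49
a_3 = 4: 1249/200

1249/200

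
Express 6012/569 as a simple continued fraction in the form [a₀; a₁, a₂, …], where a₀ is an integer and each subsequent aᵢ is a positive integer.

⌊6012/569⌋ = 10, remainder 322
⌊569/322⌋ = 1, remainder 247
⌊322/247⌋ = 1, remainder 75
⌊247/75⌋ = 3, remainder 22
⌊75/22⌋ = 3, remainder 9
⌊22/9⌋ = 2, remainder 4
⌊9/4⌋ = 2, remainder 1
⌊4/1⌋ = 4, remainder 0

[10; 1, 1, 3, 3, 2, 2, 4]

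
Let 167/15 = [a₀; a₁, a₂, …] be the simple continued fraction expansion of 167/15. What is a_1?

⌊167/15⌋ = 11, remainder 2
⌊15/2⌋ = 7, remainder 1

7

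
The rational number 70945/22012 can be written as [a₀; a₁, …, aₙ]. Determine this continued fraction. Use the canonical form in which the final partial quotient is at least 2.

[3; 4, 2, 15, 7, 2, 10]

70945 = 3·22012 + 4909, so a_0 = 3
22012 = 4·4909 + 2376, so a_1 = 4
4909 = 2·2376 + 157, so a_2 = 2
2376 = 15·157 + 21, so a_3 = 15
157 = 7·21 + 10, so a_4 = 7
21 = 2·10 + 1, so a_5 = 2
10 = 10·1 + 0, so a_6 = 10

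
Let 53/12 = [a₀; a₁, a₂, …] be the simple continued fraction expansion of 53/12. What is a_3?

2

53 = 4·12 + 5, so a_0 = 4
12 = 2·5 + 2, so a_1 = 2
5 = 2·2 + 1, so a_2 = 2
2 = 2·1 + 0, so a_3 = 2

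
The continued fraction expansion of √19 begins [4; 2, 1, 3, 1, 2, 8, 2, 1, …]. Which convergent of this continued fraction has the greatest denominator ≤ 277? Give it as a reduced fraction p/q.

170/39

a_0 = 4: 4/1  (≤ bound)
a_1 = 2: 9/2  (≤ bound)
a_2 = 1: 13/3  (≤ bound)
a_3 = 3: 48/11  (≤ bound)
a_4 = 1: 61/14  (≤ bound)
a_5 = 2: 170/39  (≤ bound)
a_6 = 8: 1421/326  (> 277, stop)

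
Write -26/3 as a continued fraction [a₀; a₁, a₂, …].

[-9; 3]

-26 ÷ 3 → quotient -9, remainder 1
3 ÷ 1 → quotient 3, remainder 0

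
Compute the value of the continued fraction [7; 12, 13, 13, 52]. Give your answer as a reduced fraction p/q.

757244/106913

Start with 52.
13 + 1/(52/1) = 13 + 1/52 = 677/52
13 + 1/(677/52) = 13 + 52/677 = 8853/677
12 + 1/(8853/677) = 12 + 677/8853 = 106913/8853
7 + 1/(106913/8853) = 7 + 8853/106913 = 757244/106913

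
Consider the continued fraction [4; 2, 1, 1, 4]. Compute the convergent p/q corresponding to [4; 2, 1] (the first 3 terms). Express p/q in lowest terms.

13/3

a_0 = 4: 4/1
a_1 = 2: 9/2
a_2 = 1: 13/3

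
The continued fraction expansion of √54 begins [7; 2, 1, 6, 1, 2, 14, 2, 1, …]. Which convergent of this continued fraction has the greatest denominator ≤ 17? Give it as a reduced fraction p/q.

22/3

a_0 = 7: 7/1  (≤ bound)
a_1 = 2: 15/2  (≤ bound)
a_2 = 1: 22/3  (≤ bound)
a_3 = 6: 147/20  (> 17, stop)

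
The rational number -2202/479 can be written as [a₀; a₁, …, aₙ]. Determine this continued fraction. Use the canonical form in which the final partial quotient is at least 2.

-2202 = -5·479 + 193, so a_0 = -5
479 = 2·193 + 93, so a_1 = 2
193 = 2·93 + 7, so a_2 = 2
93 = 13·7 + 2, so a_3 = 13
7 = 3·2 + 1, so a_4 = 3
2 = 2·1 + 0, so a_5 = 2

[-5; 2, 2, 13, 3, 2]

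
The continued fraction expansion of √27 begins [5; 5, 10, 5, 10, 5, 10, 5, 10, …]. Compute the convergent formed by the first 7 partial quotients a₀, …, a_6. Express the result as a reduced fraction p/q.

a_0 = 5: 5/1
a_1 = 5: 26/5
a_2 = 10: 265/51
a_3 = 5: 1351/260
a_4 = 10: 13775/2651
a_5 = 5: 70226/13515
a_6 = 10: 716035/137801

716035/137801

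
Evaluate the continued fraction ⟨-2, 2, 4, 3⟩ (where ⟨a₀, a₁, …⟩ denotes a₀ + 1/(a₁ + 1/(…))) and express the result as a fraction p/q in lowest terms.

Starting at the tail and folding back:
Start with 3.
4 + 1/(3/1) = 4 + 1/3 = 13/3
2 + 1/(13/3) = 2 + 3/13 = 29/13
-2 + 1/(29/13) = -2 + 13/29 = -45/29

-45/29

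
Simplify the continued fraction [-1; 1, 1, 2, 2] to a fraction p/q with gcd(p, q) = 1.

-5/12

Work from the innermost term outward:
Start with 2.
2 + 1/(2/1) = 2 + 1/2 = 5/2
1 + 1/(5/2) = 1 + 2/5 = 7/5
1 + 1/(7/5) = 1 + 5/7 = 12/7
-1 + 1/(12/7) = -1 + 7/12 = -5/12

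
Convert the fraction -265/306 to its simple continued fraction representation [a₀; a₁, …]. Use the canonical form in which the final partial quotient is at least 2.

Apply division with remainder until the remainder is 0:
⌊-265/306⌋ = -1, remainder 41
⌊306/41⌋ = 7, remainder 19
⌊41/19⌋ = 2, remainder 3
⌊19/3⌋ = 6, remainder 1
⌊3/1⌋ = 3, remainder 0

[-1; 7, 2, 6, 3]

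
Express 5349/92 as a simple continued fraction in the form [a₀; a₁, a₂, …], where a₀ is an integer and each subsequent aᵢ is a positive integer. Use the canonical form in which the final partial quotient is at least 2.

[58; 7, 13]

⌊5349/92⌋ = 58, remainder 13
⌊92/13⌋ = 7, remainder 1
⌊13/1⌋ = 13, remainder 0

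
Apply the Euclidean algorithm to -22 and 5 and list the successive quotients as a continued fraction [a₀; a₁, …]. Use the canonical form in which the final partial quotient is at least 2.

Run the Euclidean algorithm, recording each quotient:
⌊-22/5⌋ = -5, remainder 3
⌊5/3⌋ = 1, remainder 2
⌊3/2⌋ = 1, remainder 1
⌊2/1⌋ = 2, remainder 0

[-5; 1, 1, 2]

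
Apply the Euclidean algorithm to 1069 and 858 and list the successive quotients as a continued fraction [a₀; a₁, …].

1069 ÷ 858 → quotient 1, remainder 211
858 ÷ 211 → quotient 4, remainder 14
211 ÷ 14 → quotient 15, remainder 1
14 ÷ 1 → quotient 14, remainder 0

[1; 4, 15, 14]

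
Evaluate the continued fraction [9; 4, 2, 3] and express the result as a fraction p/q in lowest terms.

286/31

Start with 3.
2 + 1/(3/1) = 2 + 1/3 = 7/3
4 + 1/(7/3) = 4 + 3/7 = 31/7
9 + 1/(31/7) = 9 + 7/31 = 286/31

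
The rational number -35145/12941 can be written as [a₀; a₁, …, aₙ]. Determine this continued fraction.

⌊-35145/12941⌋ = -3, remainder 3678
⌊12941/3678⌋ = 3, remainder 1907
⌊3678/1907⌋ = 1, remainder 1771
⌊1907/1771⌋ = 1, remainder 136
⌊1771/136⌋ = 13, remainder 3
⌊136/3⌋ = 45, remainder 1
⌊3/1⌋ = 3, remainder 0

[-3; 3, 1, 1, 13, 45, 3]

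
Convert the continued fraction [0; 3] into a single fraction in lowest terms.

a_0 = 0: 0/1
a_1 = 3: 1/3

1/3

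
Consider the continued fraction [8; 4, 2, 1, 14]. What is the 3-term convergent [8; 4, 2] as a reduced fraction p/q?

Collapse the nested fraction from the inside out:
Start with 2.
4 + 1/(2/1) = 4 + 1/2 = 9/2
8 + 1/(9/2) = 8 + 2/9 = 74/9

74/9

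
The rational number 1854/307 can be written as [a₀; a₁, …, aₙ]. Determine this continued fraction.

[6; 25, 1, 1, 2, 2]

Run the Euclidean algorithm, recording each quotient:
⌊1854/307⌋ = 6, remainder 12
⌊307/12⌋ = 25, remainder 7
⌊12/7⌋ = 1, remainder 5
⌊7/5⌋ = 1, remainder 2
⌊5/2⌋ = 2, remainder 1
⌊2/1⌋ = 2, remainder 0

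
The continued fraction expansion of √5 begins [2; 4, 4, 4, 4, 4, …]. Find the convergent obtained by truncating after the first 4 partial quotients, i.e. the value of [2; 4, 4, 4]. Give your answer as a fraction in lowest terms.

161/72

Work from the innermost term outward:
Start with 4.
4 + 1/(4/1) = 4 + 1/4 = 17/4
4 + 1/(17/4) = 4 + 4/17 = 72/17
2 + 1/(72/17) = 2 + 17/72 = 161/72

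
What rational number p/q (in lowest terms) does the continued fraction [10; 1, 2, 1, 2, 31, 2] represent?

Collapse the nested fraction from the inside out:
Start with 2.
31 + 1/(2/1) = 31 + 1/2 = 63/2
2 + 1/(63/2) = 2 + 2/63 = 128/63
1 + 1/(128/63) = 1 + 63/128 = 191/128
2 + 1/(191/128) = 2 + 128/191 = 510/191
1 + 1/(510/191) = 1 + 191/510 = 701/510
10 + 1/(701/510) = 10 + 510/701 = 7520/701

7520/701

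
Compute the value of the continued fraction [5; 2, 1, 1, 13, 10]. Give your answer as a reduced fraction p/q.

3697/685

Compute successive convergents:
a_0 = 5: 5/1
a_1 = 2: 11/2
a_2 = 1: 16/3
a_3 = 1: 27/5
a_4 = 13: 367/68
a_5 = 10: 3697/685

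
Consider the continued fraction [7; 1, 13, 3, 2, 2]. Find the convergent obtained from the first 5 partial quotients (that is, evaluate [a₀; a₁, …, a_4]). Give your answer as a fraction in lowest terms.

a_0 = 7: 7/1
a_1 = 1: 8/1
a_2 = 13: 111/14
a_3 = 3: 341/43
a_4 = 2: 793/100

793/100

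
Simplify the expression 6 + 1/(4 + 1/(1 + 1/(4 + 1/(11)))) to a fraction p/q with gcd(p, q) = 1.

1670/269

Collapse the nested fraction from the inside out:
Start with 11.
4 + 1/(11/1) = 4 + 1/11 = 45/11
1 + 1/(45/11) = 1 + 11/45 = 56/45
4 + 1/(56/45) = 4 + 45/56 = 269/56
6 + 1/(269/56) = 6 + 56/269 = 1670/269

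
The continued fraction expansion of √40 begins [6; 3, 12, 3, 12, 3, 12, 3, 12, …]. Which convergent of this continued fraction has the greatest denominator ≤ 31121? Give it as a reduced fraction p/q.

27379/4329

a_0 = 6: 6/1  (≤ bound)
a_1 = 3: 19/3  (≤ bound)
a_2 = 12: 234/37  (≤ bound)
a_3 = 3: 721/114  (≤ bound)
a_4 = 12: 8886/1405  (≤ bound)
a_5 = 3: 27379/4329  (≤ bound)
a_6 = 12: 337434/53353  (> 31121, stop)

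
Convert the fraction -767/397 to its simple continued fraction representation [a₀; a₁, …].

[-2; 14, 1, 2, 2, 1, 2]

Apply division with remainder until the remainder is 0:
-767 ÷ 397 → quotient -2, remainder 27
397 ÷ 27 → quotient 14, remainder 19
27 ÷ 19 → quotient 1, remainder 8
19 ÷ 8 → quotient 2, remainder 3
8 ÷ 3 → quotient 2, remainder 2
3 ÷ 2 → quotient 1, remainder 1
2 ÷ 1 → quotient 2, remainder 0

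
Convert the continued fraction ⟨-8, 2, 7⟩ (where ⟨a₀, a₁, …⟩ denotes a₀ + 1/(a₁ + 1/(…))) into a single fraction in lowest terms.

-113/15

Work from the innermost term outward:
Start with 7.
2 + 1/(7/1) = 2 + 1/7 = 15/7
-8 + 1/(15/7) = -8 + 7/15 = -113/15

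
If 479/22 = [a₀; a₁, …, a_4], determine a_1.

479 ÷ 22 → quotient 21, remainder 17
22 ÷ 17 → quotient 1, remainder 5

1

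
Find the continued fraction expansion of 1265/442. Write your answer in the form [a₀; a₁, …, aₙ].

1265 = 2·442 + 381, so a_0 = 2
442 = 1·381 + 61, so a_1 = 1
381 = 6·61 + 15, so a_2 = 6
61 = 4·15 + 1, so a_3 = 4
15 = 15·1 + 0, so a_4 = 15

[2; 1, 6, 4, 15]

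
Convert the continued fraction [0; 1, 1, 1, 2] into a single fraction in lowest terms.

5/8

a_0 = 0: 0/1
a_1 = 1: 1/1
a_2 = 1: 1/2
a_3 = 1: 2/3
a_4 = 2: 5/8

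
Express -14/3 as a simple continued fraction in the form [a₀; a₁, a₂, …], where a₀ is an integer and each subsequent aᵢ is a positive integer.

[-5; 3]

⌊-14/3⌋ = -5, remainder 1
⌊3/1⌋ = 3, remainder 0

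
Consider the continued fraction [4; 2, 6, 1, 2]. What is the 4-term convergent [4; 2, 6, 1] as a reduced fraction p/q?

67/15

Build up convergents one term at a time:
a_0 = 4: 4/1
a_1 = 2: 9/2
a_2 = 6: 58/13
a_3 = 1: 67/15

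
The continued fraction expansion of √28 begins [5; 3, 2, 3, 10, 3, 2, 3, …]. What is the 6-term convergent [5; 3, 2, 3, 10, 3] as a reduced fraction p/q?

4048/765

Starting at the tail and folding back:
Start with 3.
10 + 1/(3/1) = 10 + 1/3 = 31/3
3 + 1/(31/3) = 3 + 3/31 = 96/31
2 + 1/(96/31) = 2 + 31/96 = 223/96
3 + 1/(223/96) = 3 + 96/223 = 765/223
5 + 1/(765/223) = 5 + 223/765 = 4048/765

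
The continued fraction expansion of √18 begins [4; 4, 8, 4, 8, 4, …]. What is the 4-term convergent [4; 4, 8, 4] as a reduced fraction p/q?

577/136

Compute successive convergents:
a_0 = 4: 4/1
a_1 = 4: 17/4
a_2 = 8: 140/33
a_3 = 4: 577/136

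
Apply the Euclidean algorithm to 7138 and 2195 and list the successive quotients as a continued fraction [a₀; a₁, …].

Run the Euclidean algorithm, recording each quotient:
⌊7138/2195⌋ = 3, remainder 553
⌊2195/553⌋ = 3, remainder 536
⌊553/536⌋ = 1, remainder 17
⌊536/17⌋ = 31, remainder 9
⌊17/9⌋ = 1, remainder 8
⌊9/8⌋ = 1, remainder 1
⌊8/1⌋ = 8, remainder 0

[3; 3, 1, 31, 1, 1, 8]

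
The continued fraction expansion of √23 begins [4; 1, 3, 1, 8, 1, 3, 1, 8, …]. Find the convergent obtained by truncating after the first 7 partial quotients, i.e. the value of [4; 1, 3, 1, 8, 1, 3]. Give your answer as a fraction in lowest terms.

a_0 = 4: 4/1
a_1 = 1: 5/1
a_2 = 3: 19/4
a_3 = 1: 24/5
a_4 = 8: 211/44
a_5 = 1: 235/49
a_6 = 3: 916/191

916/191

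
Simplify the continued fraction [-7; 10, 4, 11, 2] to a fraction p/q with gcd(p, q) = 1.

-6647/963

Starting at the tail and folding back:
Start with 2.
11 + 1/(2/1) = 11 + 1/2 = 23/2
4 + 1/(23/2) = 4 + 2/23 = 94/23
10 + 1/(94/23) = 10 + 23/94 = 963/94
-7 + 1/(963/94) = -7 + 94/963 = -6647/963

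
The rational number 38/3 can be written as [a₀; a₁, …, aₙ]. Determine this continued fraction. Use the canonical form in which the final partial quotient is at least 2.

[12; 1, 2]

Apply division with remainder until the remainder is 0:
⌊38/3⌋ = 12, remainder 2
⌊3/2⌋ = 1, remainder 1
⌊2/1⌋ = 2, remainder 0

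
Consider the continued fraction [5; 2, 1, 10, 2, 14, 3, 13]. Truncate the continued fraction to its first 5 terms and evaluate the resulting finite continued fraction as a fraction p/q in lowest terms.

358/67

Collapse the nested fraction from the inside out:
Start with 2.
10 + 1/(2/1) = 10 + 1/2 = 21/2
1 + 1/(21/2) = 1 + 2/21 = 23/21
2 + 1/(23/21) = 2 + 21/23 = 67/23
5 + 1/(67/23) = 5 + 23/67 = 358/67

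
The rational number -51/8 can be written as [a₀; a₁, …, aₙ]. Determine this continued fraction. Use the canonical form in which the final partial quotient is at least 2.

Apply division with remainder until the remainder is 0:
⌊-51/8⌋ = -7, remainder 5
⌊8/5⌋ = 1, remainder 3
⌊5/3⌋ = 1, remainder 2
⌊3/2⌋ = 1, remainder 1
⌊2/1⌋ = 2, remainder 0

[-7; 1, 1, 1, 2]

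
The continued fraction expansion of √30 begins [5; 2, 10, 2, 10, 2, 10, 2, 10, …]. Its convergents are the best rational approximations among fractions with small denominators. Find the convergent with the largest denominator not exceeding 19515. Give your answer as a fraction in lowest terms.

a_0 = 5: 5/1  (≤ bound)
a_1 = 2: 11/2  (≤ bound)
a_2 = 10: 115/21  (≤ bound)
a_3 = 2: 241/44  (≤ bound)
a_4 = 10: 2525/461  (≤ bound)
a_5 = 2: 5291/966  (≤ bound)
a_6 = 10: 55435/10121  (≤ bound)
a_7 = 2: 116161/21208  (> 19515, stop)

55435/10121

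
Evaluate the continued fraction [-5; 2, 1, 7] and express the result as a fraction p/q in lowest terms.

a_0 = -5: -5/1
a_1 = 2: -9/2
a_2 = 1: -14/3
a_3 = 7: -107/23

-107/23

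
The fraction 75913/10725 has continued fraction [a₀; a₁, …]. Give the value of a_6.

Apply division with remainder until the remainder is 0:
75913 = 7·10725 + 838, so a_0 = 7
10725 = 12·838 + 669, so a_1 = 12
838 = 1·669 + 169, so a_2 = 1
669 = 3·169 + 162, so a_3 = 3
169 = 1·162 + 7, so a_4 = 1
162 = 23·7 + 1, so a_5 = 23
7 = 7·1 + 0, so a_6 = 7

7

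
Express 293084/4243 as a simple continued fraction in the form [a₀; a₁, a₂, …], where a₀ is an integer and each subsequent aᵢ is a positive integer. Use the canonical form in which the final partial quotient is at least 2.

[69; 13, 2, 1, 1, 2, 24]

293084 = 69·4243 + 317, so a_0 = 69
4243 = 13·317 + 122, so a_1 = 13
317 = 2·122 + 73, so a_2 = 2
122 = 1·73 + 49, so a_3 = 1
73 = 1·49 + 24, so a_4 = 1
49 = 2·24 + 1, so a_5 = 2
24 = 24·1 + 0, so a_6 = 24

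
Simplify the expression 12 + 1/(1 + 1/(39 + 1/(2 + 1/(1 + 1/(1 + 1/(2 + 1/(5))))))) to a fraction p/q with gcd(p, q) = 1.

a_0 = 12: 12/1
a_1 = 1: 13/1
a_2 = 39: 519/40
a_3 = 2: 1051/81
a_4 = 1: 1570/121
a_5 = 1: 2621/202
a_6 = 2: 6812/525
a_7 = 5: 36681/2827

36681/2827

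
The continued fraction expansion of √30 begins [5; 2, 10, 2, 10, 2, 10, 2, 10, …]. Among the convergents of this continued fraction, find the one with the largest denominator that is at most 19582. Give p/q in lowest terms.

55435/10121

a_0 = 5: 5/1  (≤ bound)
a_1 = 2: 11/2  (≤ bound)
a_2 = 10: 115/21  (≤ bound)
a_3 = 2: 241/44  (≤ bound)
a_4 = 10: 2525/461  (≤ bound)
a_5 = 2: 5291/966  (≤ bound)
a_6 = 10: 55435/10121  (≤ bound)
a_7 = 2: 116161/21208  (> 19582, stop)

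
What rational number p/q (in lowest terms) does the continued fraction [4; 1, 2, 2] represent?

33/7

Start with 2.
2 + 1/(2/1) = 2 + 1/2 = 5/2
1 + 1/(5/2) = 1 + 2/5 = 7/5
4 + 1/(7/5) = 4 + 5/7 = 33/7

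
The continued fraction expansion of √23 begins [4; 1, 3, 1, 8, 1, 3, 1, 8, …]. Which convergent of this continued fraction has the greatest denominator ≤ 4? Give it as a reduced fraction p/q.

a_0 = 4: 4/1  (≤ bound)
a_1 = 1: 5/1  (≤ bound)
a_2 = 3: 19/4  (≤ bound)
a_3 = 1: 24/5  (> 4, stop)

19/4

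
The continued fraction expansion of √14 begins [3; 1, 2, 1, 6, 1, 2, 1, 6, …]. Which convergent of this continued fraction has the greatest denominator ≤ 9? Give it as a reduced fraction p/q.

a_0 = 3: 3/1  (≤ bound)
a_1 = 1: 4/1  (≤ bound)
a_2 = 2: 11/3  (≤ bound)
a_3 = 1: 15/4  (≤ bound)
a_4 = 6: 101/27  (> 9, stop)

15/4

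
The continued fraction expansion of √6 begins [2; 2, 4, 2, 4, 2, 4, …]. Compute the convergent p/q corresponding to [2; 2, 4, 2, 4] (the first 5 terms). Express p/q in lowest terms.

218/89

Start with 4.
2 + 1/(4/1) = 2 + 1/4 = 9/4
4 + 1/(9/4) = 4 + 4/9 = 40/9
2 + 1/(40/9) = 2 + 9/40 = 89/40
2 + 1/(89/40) = 2 + 40/89 = 218/89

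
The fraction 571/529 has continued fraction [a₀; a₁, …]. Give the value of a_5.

8

⌊571/529⌋ = 1, remainder 42
⌊529/42⌋ = 12, remainder 25
⌊42/25⌋ = 1, remainder 17
⌊25/17⌋ = 1, remainder 8
⌊17/8⌋ = 2, remainder 1
⌊8/1⌋ = 8, remainder 0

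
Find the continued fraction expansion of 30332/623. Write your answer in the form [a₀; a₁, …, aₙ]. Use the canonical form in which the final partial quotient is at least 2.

[48; 1, 2, 5, 7, 1, 1, 2]

Apply division with remainder until the remainder is 0:
⌊30332/623⌋ = 48, remainder 428
⌊623/428⌋ = 1, remainder 195
⌊428/195⌋ = 2, remainder 38
⌊195/38⌋ = 5, remainder 5
⌊38/5⌋ = 7, remainder 3
⌊5/3⌋ = 1, remainder 2
⌊3/2⌋ = 1, remainder 1
⌊2/1⌋ = 2, remainder 0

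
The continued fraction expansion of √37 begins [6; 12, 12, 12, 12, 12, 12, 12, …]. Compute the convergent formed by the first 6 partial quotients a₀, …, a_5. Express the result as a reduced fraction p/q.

1555849/255780

Start with 12.
12 + 1/(12/1) = 12 + 1/12 = 145/12
12 + 1/(145/12) = 12 + 12/145 = 1752/145
12 + 1/(1752/145) = 12 + 145/1752 = 21169/1752
12 + 1/(21169/1752) = 12 + 1752/21169 = 255780/21169
6 + 1/(255780/21169) = 6 + 21169/255780 = 1555849/255780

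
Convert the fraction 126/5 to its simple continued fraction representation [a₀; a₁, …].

[25; 5]

126 = 25·5 + 1, so a_0 = 25
5 = 5·1 + 0, so a_1 = 5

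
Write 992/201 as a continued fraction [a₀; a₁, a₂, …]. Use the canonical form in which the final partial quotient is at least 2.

992 = 4·201 + 188, so a_0 = 4
201 = 1·188 + 13, so a_1 = 1
188 = 14·13 + 6, so a_2 = 14
13 = 2·6 + 1, so a_3 = 2
6 = 6·1 + 0, so a_4 = 6

[4; 1, 14, 2, 6]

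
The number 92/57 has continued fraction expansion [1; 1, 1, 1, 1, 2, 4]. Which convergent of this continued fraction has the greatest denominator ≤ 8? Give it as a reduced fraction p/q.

8/5

List convergents until the denominator exceeds the bound:
a_0 = 1: 1/1  (≤ bound)
a_1 = 1: 2/1  (≤ bound)
a_2 = 1: 3/2  (≤ bound)
a_3 = 1: 5/3  (≤ bound)
a_4 = 1: 8/5  (≤ bound)
a_5 = 2: 21/13  (> 8, stop)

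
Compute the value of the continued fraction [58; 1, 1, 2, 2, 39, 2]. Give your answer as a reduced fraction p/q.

Start with 2.
39 + 1/(2/1) = 39 + 1/2 = 79/2
2 + 1/(79/2) = 2 + 2/79 = 160/79
2 + 1/(160/79) = 2 + 79/160 = 399/160
1 + 1/(399/160) = 1 + 160/399 = 559/399
1 + 1/(559/399) = 1 + 399/559 = 958/559
58 + 1/(958/559) = 58 + 559/958 = 56123/958

56123/958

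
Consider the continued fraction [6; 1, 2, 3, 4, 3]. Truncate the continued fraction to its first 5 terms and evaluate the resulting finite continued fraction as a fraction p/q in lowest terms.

288/43

Starting at the tail and folding back:
Start with 4.
3 + 1/(4/1) = 3 + 1/4 = 13/4
2 + 1/(13/4) = 2 + 4/13 = 30/13
1 + 1/(30/13) = 1 + 13/30 = 43/30
6 + 1/(43/30) = 6 + 30/43 = 288/43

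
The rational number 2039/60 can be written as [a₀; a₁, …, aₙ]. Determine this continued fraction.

[33; 1, 59]

Run the Euclidean algorithm, recording each quotient:
⌊2039/60⌋ = 33, remainder 59
⌊60/59⌋ = 1, remainder 1
⌊59/1⌋ = 59, remainder 0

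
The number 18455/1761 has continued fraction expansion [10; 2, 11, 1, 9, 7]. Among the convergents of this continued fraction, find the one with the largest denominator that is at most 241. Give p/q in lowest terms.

a_0 = 10: 10/1  (≤ bound)
a_1 = 2: 21/2  (≤ bound)
a_2 = 11: 241/23  (≤ bound)
a_3 = 1: 262/25  (≤ bound)
a_4 = 9: 2599/248  (> 241, stop)

262/25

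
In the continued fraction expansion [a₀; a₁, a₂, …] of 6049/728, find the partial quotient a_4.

Run the Euclidean algorithm, recording each quotient:
6049 ÷ 728 → quotient 8, remainder 225
728 ÷ 225 → quotient 3, remainder 53
225 ÷ 53 → quotient 4, remainder 13
53 ÷ 13 → quotient 4, remainder 1
13 ÷ 1 → quotient 13, remainder 0

13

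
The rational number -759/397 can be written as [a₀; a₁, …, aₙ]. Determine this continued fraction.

⌊-759/397⌋ = -2, remainder 35
⌊397/35⌋ = 11, remainder 12
⌊35/12⌋ = 2, remainder 11
⌊12/11⌋ = 1, remainder 1
⌊11/1⌋ = 11, remainder 0

[-2; 11, 2, 1, 11]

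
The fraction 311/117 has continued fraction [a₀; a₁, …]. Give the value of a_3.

1

311 = 2·117 + 77, so a_0 = 2
117 = 1·77 + 40, so a_1 = 1
77 = 1·40 + 37, so a_2 = 1
40 = 1·37 + 3, so a_3 = 1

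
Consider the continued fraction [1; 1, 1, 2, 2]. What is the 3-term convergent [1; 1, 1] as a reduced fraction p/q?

3/2

a_0 = 1: 1/1
a_1 = 1: 2/1
a_2 = 1: 3/2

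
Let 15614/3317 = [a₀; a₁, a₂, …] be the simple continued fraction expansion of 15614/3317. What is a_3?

15614 = 4·3317 + 2346, so a_0 = 4
3317 = 1·2346 + 971, so a_1 = 1
2346 = 2·971 + 404, so a_2 = 2
971 = 2·404 + 163, so a_3 = 2

2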